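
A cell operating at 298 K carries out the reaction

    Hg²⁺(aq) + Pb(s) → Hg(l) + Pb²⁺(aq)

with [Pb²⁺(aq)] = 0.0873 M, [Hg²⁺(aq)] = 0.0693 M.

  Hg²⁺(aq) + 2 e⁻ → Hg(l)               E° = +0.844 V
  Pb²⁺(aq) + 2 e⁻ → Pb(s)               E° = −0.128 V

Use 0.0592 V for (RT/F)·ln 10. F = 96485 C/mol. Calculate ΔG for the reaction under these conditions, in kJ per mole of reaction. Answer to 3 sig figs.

−187 kJ/mol

The standard cell potential is +0.844 − (−0.128) = +0.972 V, with n = 2 electrons in the balanced equation.
Here Q = [Pb²⁺(aq)] / [Hg²⁺(aq)] = 1.26 (log Q = 0.100), giving E = +0.972 − (0.0592/2)·(0.100) = +0.9690 V.
Then ΔG = −nFE = −2 × 96485 × +0.9690 J/mol = −187 kJ/mol.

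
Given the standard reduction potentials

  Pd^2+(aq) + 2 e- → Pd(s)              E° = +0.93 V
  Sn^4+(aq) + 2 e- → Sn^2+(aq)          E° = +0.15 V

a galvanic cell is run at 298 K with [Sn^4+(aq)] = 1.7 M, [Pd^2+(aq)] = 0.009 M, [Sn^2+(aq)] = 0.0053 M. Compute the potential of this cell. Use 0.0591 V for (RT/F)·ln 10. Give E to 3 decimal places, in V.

Since E°(Pd²⁺/Pd) > E°(Sn⁴⁺/Sn²⁺), Pd²⁺/Pd serves as the cathode.
The standard potential is +0.93 − (+0.15) = +0.78 V and the balanced reaction transfers n = 2 electrons.
For the overall reaction Pd^2+(aq) + Sn^2+(aq) → Pd(s) + Sn^4+(aq), Q = [Sn^4+(aq)] / ([Pd^2+(aq)]·[Sn^2+(aq)]) = 3.56×10^4, giving log Q = 4.552.
Applying E = E° − (RT ln10/nF)·log Q gives +0.78 − (0.0591/2)(4.552) = +0.645 V.

+0.645 V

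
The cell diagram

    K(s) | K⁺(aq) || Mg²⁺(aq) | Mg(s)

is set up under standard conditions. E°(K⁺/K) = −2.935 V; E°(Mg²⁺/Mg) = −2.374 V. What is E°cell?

By convention the left-hand electrode in cell notation is the anode (oxidation) and the right-hand electrode is the cathode (reduction).
E°cell = E°(right) − E°(left) = −2.374 − (−2.935) = +0.561 V.

+0.561 V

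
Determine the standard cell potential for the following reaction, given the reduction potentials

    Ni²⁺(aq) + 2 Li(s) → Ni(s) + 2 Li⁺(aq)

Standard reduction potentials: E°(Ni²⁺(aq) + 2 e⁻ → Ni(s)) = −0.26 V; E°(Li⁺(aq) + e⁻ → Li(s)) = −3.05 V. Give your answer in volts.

In the reaction as written, Ni²⁺(aq) is reduced (cathode) and Li⁺(aq) is produced by oxidation at the anode.
E°cell = E°(cathode) − E°(anode) = −0.26 − (−3.05) = +2.79 V.

+2.79 V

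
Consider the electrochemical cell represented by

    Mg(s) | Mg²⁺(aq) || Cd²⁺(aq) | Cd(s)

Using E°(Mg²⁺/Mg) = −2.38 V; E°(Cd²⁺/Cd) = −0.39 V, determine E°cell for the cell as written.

+1.99 V

By convention the left-hand electrode in cell notation is the anode (oxidation) and the right-hand electrode is the cathode (reduction).
E°cell = E°(right) − E°(left) = −0.39 − (−2.38) = +1.99 V.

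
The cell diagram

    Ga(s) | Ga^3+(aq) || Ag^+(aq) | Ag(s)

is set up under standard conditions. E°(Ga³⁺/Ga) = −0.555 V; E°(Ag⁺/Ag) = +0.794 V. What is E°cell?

By convention the left-hand electrode in cell notation is the anode (oxidation) and the right-hand electrode is the cathode (reduction).
E°cell = E°(right) − E°(left) = +0.794 − (−0.555) = +1.349 V.

+1.349 V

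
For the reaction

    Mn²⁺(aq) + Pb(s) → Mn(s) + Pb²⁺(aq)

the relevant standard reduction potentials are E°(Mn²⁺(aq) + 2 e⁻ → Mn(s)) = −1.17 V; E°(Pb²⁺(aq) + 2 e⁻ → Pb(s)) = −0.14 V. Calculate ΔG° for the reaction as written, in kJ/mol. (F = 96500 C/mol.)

+199 kJ/mol

In the reaction as written Mn²⁺(aq) is reduced, so the Mn²⁺/Mn couple is the cathode and Pb²⁺/Pb is the anode.
E°cell = −1.17 − (−0.14) = −1.03 V; balancing electrons gives n = 2.
ΔG° = −nFE°cell = −(2)(96500)(−1.03) J/mol = +199 kJ/mol.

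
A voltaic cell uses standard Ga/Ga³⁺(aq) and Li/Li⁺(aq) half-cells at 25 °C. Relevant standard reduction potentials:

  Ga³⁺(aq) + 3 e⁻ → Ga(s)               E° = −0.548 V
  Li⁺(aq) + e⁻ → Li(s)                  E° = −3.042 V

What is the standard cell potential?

The Ga³⁺/Ga couple has the higher E°, so Ga ion is reduced (cathode) and Li is oxidized (anode).
E°cell = E°(cathode) − E°(anode) = −0.548 − (−3.042) = +2.494 V.

+2.494 V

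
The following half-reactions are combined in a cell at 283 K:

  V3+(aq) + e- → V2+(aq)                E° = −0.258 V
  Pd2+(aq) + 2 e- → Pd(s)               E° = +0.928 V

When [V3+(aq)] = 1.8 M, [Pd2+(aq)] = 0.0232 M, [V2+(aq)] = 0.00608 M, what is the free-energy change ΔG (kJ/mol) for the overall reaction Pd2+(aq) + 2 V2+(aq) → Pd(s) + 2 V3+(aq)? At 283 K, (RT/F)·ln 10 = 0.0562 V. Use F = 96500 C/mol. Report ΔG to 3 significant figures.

With Pd²⁺/Pd reduced at the cathode, E°cell = +0.928 − (−0.258) = +1.186 V and n = 2.
The reaction quotient is [V3+(aq)]^2 / ([Pd2+(aq)]·[V2+(aq)]^2) = 3.78×10^6; by Nernst, E = +1.186 − (0.0562/2)(6.577) = +1.0012 V.
Finally ΔG = −nFE = −(2)(96500 C/mol)(+1.0012 V) = −193 kJ/mol.

−193 kJ/mol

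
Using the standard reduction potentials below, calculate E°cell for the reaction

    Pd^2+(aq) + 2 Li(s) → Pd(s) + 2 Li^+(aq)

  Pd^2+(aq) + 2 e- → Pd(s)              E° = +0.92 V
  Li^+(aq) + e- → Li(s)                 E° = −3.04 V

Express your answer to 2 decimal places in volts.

+3.96 V

Pd^2+(aq) gains electrons, so the Pd²⁺/Pd couple is the cathode; the Li⁺/Li couple is the anode.
E°cell = E°(cathode) − E°(anode) = +0.92 − (−3.04) = +3.96 V.
The positive value indicates the reaction is spontaneous as written.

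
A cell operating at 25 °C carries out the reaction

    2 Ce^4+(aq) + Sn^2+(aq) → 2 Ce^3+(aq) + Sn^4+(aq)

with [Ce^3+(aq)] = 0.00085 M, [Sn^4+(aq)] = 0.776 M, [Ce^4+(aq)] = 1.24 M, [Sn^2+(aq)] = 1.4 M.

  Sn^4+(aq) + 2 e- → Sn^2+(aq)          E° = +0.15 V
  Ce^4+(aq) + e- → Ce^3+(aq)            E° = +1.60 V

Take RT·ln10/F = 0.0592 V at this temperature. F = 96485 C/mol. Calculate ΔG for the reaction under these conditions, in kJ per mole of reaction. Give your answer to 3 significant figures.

−317 kJ/mol

With Ce⁴⁺/Ce³⁺ reduced at the cathode, E°cell = +1.60 − (+0.15) = +1.45 V and n = 2.
The reaction quotient is ([Ce^3+(aq)]^2·[Sn^4+(aq)]) / ([Ce^4+(aq)]^2·[Sn^2+(aq)]) = 2.6×10^−7; by Nernst, E = +1.45 − (0.0592/2)(−6.584) = +1.6449 V.
Then ΔG = −nFE = −2 × 96485 × +1.6449 J/mol = −317 kJ/mol.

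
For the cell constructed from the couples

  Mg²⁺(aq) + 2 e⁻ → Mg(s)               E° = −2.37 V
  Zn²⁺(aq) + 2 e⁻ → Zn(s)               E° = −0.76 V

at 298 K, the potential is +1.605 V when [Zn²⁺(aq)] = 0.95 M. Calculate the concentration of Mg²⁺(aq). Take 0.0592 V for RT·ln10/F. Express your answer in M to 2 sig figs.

Zn²⁺/Zn is the cathode (higher E°); E°cell = −0.76 − (−2.37) = +1.61 V with n = 2.
Rearranging E = E° − (0.0592/n)·log Q gives log Q = 2(+1.61 − (+1.605))/0.0592 = 0.169.
Balancing electrons gives Zn²⁺(aq) + Mg(s) → Zn(s) + Mg²⁺(aq); thus Q = [Mg²⁺(aq)] / [Zn²⁺(aq)].
Substituting the known concentrations and solving, log [Mg²⁺(aq)] = 0.147 and [Mg²⁺(aq)] = 1.4 M.

1.4 M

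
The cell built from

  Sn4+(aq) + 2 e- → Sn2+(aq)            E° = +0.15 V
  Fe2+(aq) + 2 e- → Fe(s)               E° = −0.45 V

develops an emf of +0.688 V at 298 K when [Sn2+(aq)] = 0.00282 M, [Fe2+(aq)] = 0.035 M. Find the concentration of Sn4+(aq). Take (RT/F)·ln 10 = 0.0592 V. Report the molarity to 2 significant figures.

With Sn⁴⁺/Sn²⁺ at the cathode and Fe²⁺/Fe at the anode, E°cell = +0.15 − (−0.45) = +0.60 V (n = 2).
Rearranging E = E° − (0.0592/n)·log Q gives log Q = 2(+0.60 − (+0.688))/0.0592 = −2.973.
The balanced reaction is Sn4+(aq) + Fe(s) → Sn2+(aq) + Fe2+(aq), so Q = ([Sn2+(aq)]·[Fe2+(aq)]) / [Sn4+(aq)].
Isolating [Sn4+(aq)] in Q = 10^{−2.973} yields log [Sn4+(aq)] = −1.033, i.e. 0.093 M.

0.093 M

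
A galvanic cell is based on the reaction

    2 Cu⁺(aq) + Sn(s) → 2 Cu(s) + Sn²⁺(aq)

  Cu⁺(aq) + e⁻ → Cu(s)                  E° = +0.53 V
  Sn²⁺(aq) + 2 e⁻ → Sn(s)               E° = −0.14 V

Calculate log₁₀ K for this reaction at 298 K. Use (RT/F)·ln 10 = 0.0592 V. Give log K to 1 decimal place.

log K = 22.6

The Cu⁺/Cu couple is reduced (cathode); E°cell = +0.53 − (−0.14) = +0.67 V with n = 2.
At equilibrium E = 0, so log K = nE°cell / 0.0592 = (2)(+0.67) / 0.0592 = 22.6.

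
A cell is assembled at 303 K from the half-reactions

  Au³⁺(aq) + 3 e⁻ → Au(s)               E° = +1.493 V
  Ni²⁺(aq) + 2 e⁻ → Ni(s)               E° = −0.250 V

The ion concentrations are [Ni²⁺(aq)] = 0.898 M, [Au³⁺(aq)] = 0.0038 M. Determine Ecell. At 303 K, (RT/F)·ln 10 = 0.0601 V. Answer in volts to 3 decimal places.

Au³⁺/Au is reduced (cathode, E° = +1.493 V) and Ni²⁺/Ni is oxidized (anode).
The standard potential is +1.493 − (−0.250) = +1.743 V and the balanced reaction transfers n = 6 electrons.
The balanced reaction is 2 Au³⁺(aq) + 3 Ni(s) → 2 Au(s) + 3 Ni²⁺(aq), so Q = [Ni²⁺(aq)]^3 / [Au³⁺(aq)]^2 = 5.01×10^4 and log Q = 4.700.
By the Nernst equation, E = +1.743 − (0.0601/6)·(4.700) = +1.696 V.

+1.696 V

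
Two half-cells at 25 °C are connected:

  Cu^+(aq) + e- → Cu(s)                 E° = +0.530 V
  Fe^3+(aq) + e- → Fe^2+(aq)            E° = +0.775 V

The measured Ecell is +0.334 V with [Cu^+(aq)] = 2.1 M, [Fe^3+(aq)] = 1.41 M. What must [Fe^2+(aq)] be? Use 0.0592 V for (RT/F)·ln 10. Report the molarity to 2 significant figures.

Fe³⁺/Fe²⁺ is the cathode (higher E°); E°cell = +0.775 − (+0.530) = +0.245 V with n = 1.
From the Nernst equation, log Q = n(E° − E)/0.0592 = 1·(+0.245 − (+0.334))/0.0592 = −1.503.
The balanced reaction is Fe^3+(aq) + Cu(s) → Fe^2+(aq) + Cu^+(aq), so Q = ([Fe^2+(aq)]·[Cu^+(aq)]) / [Fe^3+(aq)].
Substituting the known concentrations and solving, log [Fe^2+(aq)] = −1.676 and [Fe^2+(aq)] = 0.021 M.

0.021 M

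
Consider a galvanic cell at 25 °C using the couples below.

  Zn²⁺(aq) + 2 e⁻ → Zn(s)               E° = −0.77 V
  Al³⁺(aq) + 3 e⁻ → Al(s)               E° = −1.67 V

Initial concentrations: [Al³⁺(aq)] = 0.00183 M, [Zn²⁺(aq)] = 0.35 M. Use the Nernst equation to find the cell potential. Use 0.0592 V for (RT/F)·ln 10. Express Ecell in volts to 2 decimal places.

+0.94 V

The Zn²⁺/Zn couple has the more positive E°, so it is the cathode; Al³⁺/Al is the anode.
The standard potential is −0.77 − (−1.67) = +0.90 V and the balanced reaction transfers n = 6 electrons.
Balancing gives 3 Zn²⁺(aq) + 2 Al(s) → 3 Zn(s) + 2 Al³⁺(aq); hence Q = [Al³⁺(aq)]^2 / [Zn²⁺(aq)]^3 = 7.81×10^−5 (log Q = −4.107).
Applying E = E° − (RT ln10/nF)·log Q gives +0.90 − (0.0592/6)(−4.107) = +0.94 V.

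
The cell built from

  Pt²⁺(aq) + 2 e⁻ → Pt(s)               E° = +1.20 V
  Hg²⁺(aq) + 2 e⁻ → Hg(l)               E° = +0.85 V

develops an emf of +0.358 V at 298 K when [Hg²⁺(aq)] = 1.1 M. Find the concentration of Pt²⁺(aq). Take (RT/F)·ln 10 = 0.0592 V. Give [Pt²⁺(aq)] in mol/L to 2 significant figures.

2.0 M

The Pt²⁺/Pt couple has the larger reduction potential, so it is the cathode: E°cell = +1.20 − (+0.85) = +0.35 V and n = 2.
Since E = E° − (0.0592/n)·log Q, log Q = n(E° − E)/0.0592 = −0.270.
Balancing electrons gives Pt²⁺(aq) + Hg(l) → Pt(s) + Hg²⁺(aq); thus Q = [Hg²⁺(aq)] / [Pt²⁺(aq)].
Isolating [Pt²⁺(aq)] in Q = 10^{−0.270} yields log [Pt²⁺(aq)] = 0.311, i.e. 2.0 M.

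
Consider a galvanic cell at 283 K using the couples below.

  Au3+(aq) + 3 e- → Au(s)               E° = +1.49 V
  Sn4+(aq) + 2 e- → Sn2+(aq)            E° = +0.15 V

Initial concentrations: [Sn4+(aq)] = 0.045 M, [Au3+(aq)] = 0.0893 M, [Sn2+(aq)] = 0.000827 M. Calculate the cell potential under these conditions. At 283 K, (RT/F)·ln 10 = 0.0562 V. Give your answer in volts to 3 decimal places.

+1.272 V

Since E°(Au³⁺/Au) > E°(Sn⁴⁺/Sn²⁺), Au³⁺/Au serves as the cathode.
E°cell = E°cat − E°an = +1.49 − (+0.15) = +1.34 V; n = 6.
For the overall reaction 2 Au3+(aq) + 3 Sn2+(aq) → 2 Au(s) + 3 Sn4+(aq), Q = [Sn4+(aq)]^3 / ([Au3+(aq)]^2·[Sn2+(aq)]^3) = 2.02×10^7, giving log Q = 7.305.
Applying E = E° − (RT ln10/nF)·log Q gives +1.34 − (0.0562/6)(7.305) = +1.272 V.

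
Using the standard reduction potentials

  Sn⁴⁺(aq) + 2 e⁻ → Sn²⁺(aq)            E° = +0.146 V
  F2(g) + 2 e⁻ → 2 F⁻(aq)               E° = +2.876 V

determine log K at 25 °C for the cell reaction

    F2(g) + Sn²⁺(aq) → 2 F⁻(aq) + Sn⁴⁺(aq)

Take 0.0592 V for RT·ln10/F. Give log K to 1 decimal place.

The F₂/F⁻ couple is reduced (cathode); E°cell = +2.876 − (+0.146) = +2.730 V with n = 2.
At equilibrium E = 0, so log K = nE°cell / 0.0592 = (2)(+2.730) / 0.0592 = 92.2.

log K = 92.2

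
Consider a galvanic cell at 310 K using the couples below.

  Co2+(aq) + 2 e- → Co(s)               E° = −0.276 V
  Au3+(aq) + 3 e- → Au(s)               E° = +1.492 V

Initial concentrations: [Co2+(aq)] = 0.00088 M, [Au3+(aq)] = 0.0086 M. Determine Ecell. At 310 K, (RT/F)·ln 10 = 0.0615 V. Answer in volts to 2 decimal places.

+1.82 V

The Au³⁺/Au couple has the more positive E°, so it is the cathode; Co²⁺/Co is the anode.
The standard potential is +1.492 − (−0.276) = +1.768 V and the balanced reaction transfers n = 6 electrons.
Balancing gives 2 Au3+(aq) + 3 Co(s) → 2 Au(s) + 3 Co2+(aq); hence Q = [Co2+(aq)]^3 / [Au3+(aq)]^2 = 9.21×10^−6 (log Q = −5.036).
E = E° − (0.0615/n)·log Q = +1.768 − (0.0615/6)(−5.036) = +1.82 V.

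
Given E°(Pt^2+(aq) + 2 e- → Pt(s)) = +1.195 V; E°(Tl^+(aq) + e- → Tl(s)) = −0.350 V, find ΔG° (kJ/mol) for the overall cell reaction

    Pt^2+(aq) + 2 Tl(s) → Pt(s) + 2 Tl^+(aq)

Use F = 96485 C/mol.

In the reaction as written Pt^2+(aq) is reduced, so the Pt²⁺/Pt couple is the cathode and Tl⁺/Tl is the anode.
E°cell = +1.195 − (−0.350) = +1.545 V; balancing electrons gives n = 2.
ΔG° = −nFE°cell = −(2)(96485)(+1.545) J/mol = −298 kJ/mol.

−298 kJ/mol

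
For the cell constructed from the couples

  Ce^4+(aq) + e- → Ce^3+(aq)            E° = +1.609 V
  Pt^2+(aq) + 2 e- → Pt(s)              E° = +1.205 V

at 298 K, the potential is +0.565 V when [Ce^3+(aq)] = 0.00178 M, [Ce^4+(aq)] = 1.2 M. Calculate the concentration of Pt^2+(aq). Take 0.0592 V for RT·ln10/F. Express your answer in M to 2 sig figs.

With Ce⁴⁺/Ce³⁺ at the cathode and Pt²⁺/Pt at the anode, E°cell = +1.609 − (+1.205) = +0.404 V (n = 2).
Rearranging E = E° − (0.0592/n)·log Q gives log Q = 2(+0.404 − (+0.565))/0.0592 = −5.439.
Balancing electrons gives 2 Ce^4+(aq) + Pt(s) → 2 Ce^3+(aq) + Pt^2+(aq); thus Q = ([Ce^3+(aq)]^2·[Pt^2+(aq)]) / [Ce^4+(aq)]^2.
Substituting the known concentrations and solving, log [Pt^2+(aq)] = 0.219 and [Pt^2+(aq)] = 1.7 M.

1.7 M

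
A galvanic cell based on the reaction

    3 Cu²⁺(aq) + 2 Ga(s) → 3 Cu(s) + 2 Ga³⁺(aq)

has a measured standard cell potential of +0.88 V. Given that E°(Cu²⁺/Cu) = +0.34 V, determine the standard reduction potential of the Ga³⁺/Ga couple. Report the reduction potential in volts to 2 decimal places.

−0.54 V

In the reaction as written the Cu²⁺/Cu couple is reduced (cathode) and Ga³⁺/Ga is oxidized (anode), so E°cell = E°(Cu²⁺/Cu) − E°(Ga³⁺/Ga).
E°(Ga³⁺/Ga) = E°(cathode) − E°cell = +0.34 − (+0.88) = −0.54 V.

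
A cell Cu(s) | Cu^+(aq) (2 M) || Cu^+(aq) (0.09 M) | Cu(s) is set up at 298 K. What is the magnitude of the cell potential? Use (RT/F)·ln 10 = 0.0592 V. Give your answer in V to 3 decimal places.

For a concentration cell E°cell = 0, since both electrodes use the same couple.
The compartment with the higher Cu^+(aq) concentration (2 M) acts as the cathode; ions are reduced there and produced at the dilute (0.09 M) anode.
With n = 1, Ecell = −(0.0592/1)·log([dilute]/[conc]) = −(0.0592/1)·log(0.09/2) = +0.080 V.

0.080 V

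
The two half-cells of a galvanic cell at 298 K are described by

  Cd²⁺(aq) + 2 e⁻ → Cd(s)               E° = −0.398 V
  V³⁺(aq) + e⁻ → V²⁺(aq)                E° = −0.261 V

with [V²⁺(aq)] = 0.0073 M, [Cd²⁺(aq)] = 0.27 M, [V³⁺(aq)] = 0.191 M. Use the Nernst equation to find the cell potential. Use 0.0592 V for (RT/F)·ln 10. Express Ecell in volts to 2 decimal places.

The V³⁺/V²⁺ couple has the more positive E°, so it is the cathode; Cd²⁺/Cd is the anode.
E°cell = −0.261 − (−0.398) = +0.137 V, with n = 2 electrons transferred.
For the overall reaction 2 V³⁺(aq) + Cd(s) → 2 V²⁺(aq) + Cd²⁺(aq), Q = ([V²⁺(aq)]^2·[Cd²⁺(aq)]) / [V³⁺(aq)]^2 = 0.000394, giving log Q = −3.404.
By the Nernst equation, E = +0.137 − (0.0592/2)·(−3.404) = +0.24 V.

+0.24 V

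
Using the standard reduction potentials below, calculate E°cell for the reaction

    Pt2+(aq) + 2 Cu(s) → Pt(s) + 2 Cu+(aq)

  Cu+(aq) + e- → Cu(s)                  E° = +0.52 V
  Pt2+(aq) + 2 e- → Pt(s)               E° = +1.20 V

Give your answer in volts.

In the reaction as written, Pt2+(aq) is reduced (cathode) and Cu+(aq) is produced by oxidation at the anode.
E°cell = E°(cathode) − E°(anode) = +1.20 − (+0.52) = +0.68 V.

+0.68 V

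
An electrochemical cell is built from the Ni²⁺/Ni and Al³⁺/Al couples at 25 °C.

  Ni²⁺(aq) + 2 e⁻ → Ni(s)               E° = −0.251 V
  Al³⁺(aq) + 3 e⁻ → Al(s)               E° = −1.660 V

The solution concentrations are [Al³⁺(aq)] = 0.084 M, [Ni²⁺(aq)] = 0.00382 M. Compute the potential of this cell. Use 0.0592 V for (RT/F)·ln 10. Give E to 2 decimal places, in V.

Since E°(Ni²⁺/Ni) > E°(Al³⁺/Al), Ni²⁺/Ni serves as the cathode.
E°cell = −0.251 − (−1.660) = +1.409 V, with n = 6 electrons transferred.
Balancing gives 3 Ni²⁺(aq) + 2 Al(s) → 3 Ni(s) + 2 Al³⁺(aq); hence Q = [Al³⁺(aq)]^2 / [Ni²⁺(aq)]^3 = 1.27×10^5 (log Q = 5.102).
E = E° − (0.0592/n)·log Q = +1.409 − (0.0592/6)(5.102) = +1.36 V.

+1.36 V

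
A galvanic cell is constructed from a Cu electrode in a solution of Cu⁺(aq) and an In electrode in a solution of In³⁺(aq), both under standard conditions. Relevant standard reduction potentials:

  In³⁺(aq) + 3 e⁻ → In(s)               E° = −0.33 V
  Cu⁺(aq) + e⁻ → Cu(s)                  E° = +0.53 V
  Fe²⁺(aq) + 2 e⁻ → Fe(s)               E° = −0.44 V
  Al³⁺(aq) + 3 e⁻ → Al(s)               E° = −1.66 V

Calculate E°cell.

The Cu⁺/Cu couple has the higher E°, so Cu ion is reduced (cathode) and In is oxidized (anode).
E°cell = E°(cathode) − E°(anode) = +0.53 − (−0.33) = +0.86 V.

+0.86 V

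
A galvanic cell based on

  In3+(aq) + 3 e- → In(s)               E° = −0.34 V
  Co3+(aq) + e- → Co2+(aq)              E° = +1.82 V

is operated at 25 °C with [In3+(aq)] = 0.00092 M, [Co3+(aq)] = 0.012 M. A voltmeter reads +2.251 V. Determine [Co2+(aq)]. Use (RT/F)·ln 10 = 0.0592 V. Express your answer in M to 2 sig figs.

Co³⁺/Co²⁺ is the cathode (higher E°); E°cell = +1.82 − (−0.34) = +2.16 V with n = 3.
Rearranging E = E° − (0.0592/n)·log Q gives log Q = 3(+2.16 − (+2.251))/0.0592 = −4.611.
For 3 Co3+(aq) + In(s) → 3 Co2+(aq) + In3+(aq), the reaction quotient is Q = ([Co2+(aq)]^3·[In3+(aq)]) / [Co3+(aq)]^3.
Solving for the unknown gives log [Co2+(aq)] = −2.446, so [Co2+(aq)] ≈ 0.0036 M.

0.0036 M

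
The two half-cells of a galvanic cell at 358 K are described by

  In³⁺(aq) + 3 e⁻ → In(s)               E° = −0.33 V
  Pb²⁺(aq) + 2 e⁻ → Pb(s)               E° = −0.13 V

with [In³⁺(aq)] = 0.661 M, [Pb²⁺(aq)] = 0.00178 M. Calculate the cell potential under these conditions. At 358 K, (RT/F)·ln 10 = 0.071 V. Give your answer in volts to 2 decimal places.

+0.11 V

Pb²⁺/Pb is reduced (cathode, E° = −0.13 V) and In³⁺/In is oxidized (anode).
The standard potential is −0.13 − (−0.33) = +0.20 V and the balanced reaction transfers n = 6 electrons.
For the overall reaction 3 Pb²⁺(aq) + 2 In(s) → 3 Pb(s) + 2 In³⁺(aq), Q = [In³⁺(aq)]^2 / [Pb²⁺(aq)]^3 = 7.75×10^7, giving log Q = 7.889.
Applying E = E° − (RT ln10/nF)·log Q gives +0.20 − (0.071/6)(7.889) = +0.11 V.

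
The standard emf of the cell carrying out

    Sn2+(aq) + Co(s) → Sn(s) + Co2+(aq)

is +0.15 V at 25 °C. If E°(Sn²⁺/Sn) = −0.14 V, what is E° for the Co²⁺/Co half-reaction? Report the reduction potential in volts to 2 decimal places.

−0.29 V

In the reaction as written the Sn²⁺/Sn couple is reduced (cathode) and Co²⁺/Co is oxidized (anode), so E°cell = E°(Sn²⁺/Sn) − E°(Co²⁺/Co).
E°(Co²⁺/Co) = E°(cathode) − E°cell = −0.14 − (+0.15) = −0.29 V.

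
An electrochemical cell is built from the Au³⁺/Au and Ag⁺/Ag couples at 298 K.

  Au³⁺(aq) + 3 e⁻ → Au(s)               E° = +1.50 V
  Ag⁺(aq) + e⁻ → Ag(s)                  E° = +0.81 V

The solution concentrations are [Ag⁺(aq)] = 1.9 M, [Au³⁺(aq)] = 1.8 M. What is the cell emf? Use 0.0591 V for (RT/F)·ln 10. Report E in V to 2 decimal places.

+0.68 V

Au³⁺/Au is reduced (cathode, E° = +1.50 V) and Ag⁺/Ag is oxidized (anode).
The standard potential is +1.50 − (+0.81) = +0.69 V and the balanced reaction transfers n = 3 electrons.
The balanced reaction is Au³⁺(aq) + 3 Ag(s) → Au(s) + 3 Ag⁺(aq), so Q = [Ag⁺(aq)]^3 / [Au³⁺(aq)] = 3.81 and log Q = 0.581.
By the Nernst equation, E = +0.69 − (0.0591/3)·(0.581) = +0.68 V.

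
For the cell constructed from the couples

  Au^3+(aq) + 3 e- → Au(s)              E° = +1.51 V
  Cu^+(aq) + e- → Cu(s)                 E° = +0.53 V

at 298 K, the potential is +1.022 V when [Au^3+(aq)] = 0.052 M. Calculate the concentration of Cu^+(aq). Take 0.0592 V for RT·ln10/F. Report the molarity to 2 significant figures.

Au³⁺/Au is the cathode (higher E°); E°cell = +1.51 − (+0.53) = +0.98 V with n = 3.
Rearranging E = E° − (0.0592/n)·log Q gives log Q = 3(+0.98 − (+1.022))/0.0592 = −2.128.
Balancing electrons gives Au^3+(aq) + 3 Cu(s) → Au(s) + 3 Cu^+(aq); thus Q = [Cu^+(aq)]^3 / [Au^3+(aq)].
Substituting the known concentrations and solving, log [Cu^+(aq)] = −1.137 and [Cu^+(aq)] = 0.073 M.

0.073 M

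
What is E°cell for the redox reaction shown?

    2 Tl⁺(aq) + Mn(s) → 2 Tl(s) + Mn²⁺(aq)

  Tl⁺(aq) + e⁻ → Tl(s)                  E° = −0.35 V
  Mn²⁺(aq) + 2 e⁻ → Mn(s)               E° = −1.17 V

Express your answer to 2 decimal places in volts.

+0.82 V

Tl⁺(aq) gains electrons, so the Tl⁺/Tl couple is the cathode; the Mn²⁺/Mn couple is the anode.
E°cell = E°(cathode) − E°(anode) = −0.35 − (−1.17) = +0.82 V.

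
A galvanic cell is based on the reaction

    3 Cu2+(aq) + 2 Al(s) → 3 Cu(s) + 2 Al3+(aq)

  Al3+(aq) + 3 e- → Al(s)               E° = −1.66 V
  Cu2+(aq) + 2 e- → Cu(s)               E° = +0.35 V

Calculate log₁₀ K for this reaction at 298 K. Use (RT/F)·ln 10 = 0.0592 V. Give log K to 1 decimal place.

The Cu²⁺/Cu couple is reduced (cathode); E°cell = +0.35 − (−1.66) = +2.01 V with n = 6.
At equilibrium E = 0, so log K = nE°cell / 0.0592 = (6)(+2.01) / 0.0592 = 203.7.

log K = 203.7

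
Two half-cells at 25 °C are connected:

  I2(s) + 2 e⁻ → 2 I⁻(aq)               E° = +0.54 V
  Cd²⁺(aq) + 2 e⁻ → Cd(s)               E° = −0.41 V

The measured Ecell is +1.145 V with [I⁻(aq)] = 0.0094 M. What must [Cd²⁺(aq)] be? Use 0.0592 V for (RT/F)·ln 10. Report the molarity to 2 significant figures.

0.0029 M

With I₂/I⁻ at the cathode and Cd²⁺/Cd at the anode, E°cell = +0.54 − (−0.41) = +0.95 V (n = 2).
Rearranging E = E° − (0.0592/n)·log Q gives log Q = 2(+0.95 − (+1.145))/0.0592 = −6.588.
Balancing electrons gives I2(s) + Cd(s) → 2 I⁻(aq) + Cd²⁺(aq); thus Q = [I⁻(aq)]^2·[Cd²⁺(aq)].
Substituting the known concentrations and solving, log [Cd²⁺(aq)] = −2.534 and [Cd²⁺(aq)] = 0.0029 M.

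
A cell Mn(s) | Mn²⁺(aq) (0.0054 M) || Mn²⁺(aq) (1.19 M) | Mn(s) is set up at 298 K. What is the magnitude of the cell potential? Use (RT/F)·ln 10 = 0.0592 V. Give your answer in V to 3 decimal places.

0.069 V

For a concentration cell E°cell = 0, since both electrodes use the same couple.
The compartment with the higher Mn²⁺(aq) concentration (1.19 M) acts as the cathode; ions are reduced there and produced at the dilute (0.0054 M) anode.
With n = 2, Ecell = −(0.0592/2)·log([dilute]/[conc]) = −(0.0592/2)·log(0.0054/1.19) = +0.069 V.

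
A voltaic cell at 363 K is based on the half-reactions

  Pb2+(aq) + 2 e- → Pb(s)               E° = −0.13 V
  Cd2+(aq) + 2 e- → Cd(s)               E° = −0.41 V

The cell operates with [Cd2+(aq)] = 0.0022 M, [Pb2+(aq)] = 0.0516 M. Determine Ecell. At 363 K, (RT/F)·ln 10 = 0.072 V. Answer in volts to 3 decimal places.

+0.329 V

The Pb²⁺/Pb couple has the more positive E°, so it is the cathode; Cd²⁺/Cd is the anode.
E°cell = −0.13 − (−0.41) = +0.28 V, with n = 2 electrons transferred.
The balanced reaction is Pb2+(aq) + Cd(s) → Pb(s) + Cd2+(aq), so Q = [Cd2+(aq)] / [Pb2+(aq)] = 0.0426 and log Q = −1.370.
By the Nernst equation, E = +0.28 − (0.072/2)·(−1.370) = +0.329 V.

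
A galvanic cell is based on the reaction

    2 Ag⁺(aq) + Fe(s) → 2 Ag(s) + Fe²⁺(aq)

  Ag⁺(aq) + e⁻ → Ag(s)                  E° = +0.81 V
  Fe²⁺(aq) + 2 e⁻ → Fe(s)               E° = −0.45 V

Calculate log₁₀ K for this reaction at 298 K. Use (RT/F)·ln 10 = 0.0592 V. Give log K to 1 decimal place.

log K = 42.6

The Ag⁺/Ag couple is reduced (cathode); E°cell = +0.81 − (−0.45) = +1.26 V with n = 2.
At equilibrium E = 0, so log K = nE°cell / 0.0592 = (2)(+1.26) / 0.0592 = 42.6.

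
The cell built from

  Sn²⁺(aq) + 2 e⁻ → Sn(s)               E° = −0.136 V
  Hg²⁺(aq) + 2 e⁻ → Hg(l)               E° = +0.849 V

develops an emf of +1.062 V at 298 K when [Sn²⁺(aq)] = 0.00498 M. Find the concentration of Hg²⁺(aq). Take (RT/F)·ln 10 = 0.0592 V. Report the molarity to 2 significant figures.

2.0 M

The Hg²⁺/Hg couple has the larger reduction potential, so it is the cathode: E°cell = +0.849 − (−0.136) = +0.985 V and n = 2.
From the Nernst equation, log Q = n(E° − E)/0.0592 = 2·(+0.985 − (+1.062))/0.0592 = −2.601.
The balanced reaction is Hg²⁺(aq) + Sn(s) → Hg(l) + Sn²⁺(aq), so Q = [Sn²⁺(aq)] / [Hg²⁺(aq)].
Substituting the known concentrations and solving, log [Hg²⁺(aq)] = 0.298 and [Hg²⁺(aq)] = 2.0 M.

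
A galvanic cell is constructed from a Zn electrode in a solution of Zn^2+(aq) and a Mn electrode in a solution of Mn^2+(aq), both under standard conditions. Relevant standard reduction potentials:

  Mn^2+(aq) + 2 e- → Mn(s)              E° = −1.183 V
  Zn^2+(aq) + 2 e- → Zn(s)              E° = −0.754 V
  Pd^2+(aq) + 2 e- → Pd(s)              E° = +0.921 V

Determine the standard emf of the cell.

The Zn²⁺/Zn couple has the higher E°, so Zn ion is reduced (cathode) and Mn is oxidized (anode).
E°cell = E°(cathode) − E°(anode) = −0.754 − (−1.183) = +0.429 V.

+0.429 V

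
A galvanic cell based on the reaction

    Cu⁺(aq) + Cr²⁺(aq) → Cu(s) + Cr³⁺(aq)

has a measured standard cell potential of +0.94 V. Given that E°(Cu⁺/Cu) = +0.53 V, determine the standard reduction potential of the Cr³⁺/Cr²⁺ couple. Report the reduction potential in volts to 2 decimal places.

In the reaction as written the Cu⁺/Cu couple is reduced (cathode) and Cr³⁺/Cr²⁺ is oxidized (anode), so E°cell = E°(Cu⁺/Cu) − E°(Cr³⁺/Cr²⁺).
E°(Cr³⁺/Cr²⁺) = E°(cathode) − E°cell = +0.53 − (+0.94) = −0.41 V.

−0.41 V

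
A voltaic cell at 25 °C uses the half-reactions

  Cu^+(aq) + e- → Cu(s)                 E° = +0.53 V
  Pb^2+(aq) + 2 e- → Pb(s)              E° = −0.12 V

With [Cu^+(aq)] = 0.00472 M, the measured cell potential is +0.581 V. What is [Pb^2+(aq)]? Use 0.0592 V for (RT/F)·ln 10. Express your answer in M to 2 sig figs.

0.0048 M

With Cu⁺/Cu at the cathode and Pb²⁺/Pb at the anode, E°cell = +0.53 − (−0.12) = +0.65 V (n = 2).
Since E = E° − (0.0592/n)·log Q, log Q = n(E° − E)/0.0592 = 2.331.
The balanced reaction is 2 Cu^+(aq) + Pb(s) → 2 Cu(s) + Pb^2+(aq), so Q = [Pb^2+(aq)] / [Cu^+(aq)]^2.
Substituting the known concentrations and solving, log [Pb^2+(aq)] = −2.321 and [Pb^2+(aq)] = 0.0048 M.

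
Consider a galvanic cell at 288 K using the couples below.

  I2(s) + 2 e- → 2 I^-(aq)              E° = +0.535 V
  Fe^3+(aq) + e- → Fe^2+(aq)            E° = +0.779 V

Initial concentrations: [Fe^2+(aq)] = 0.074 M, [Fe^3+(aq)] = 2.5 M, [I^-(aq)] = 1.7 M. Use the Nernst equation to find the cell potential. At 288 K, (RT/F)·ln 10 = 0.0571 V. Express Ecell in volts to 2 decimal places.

Since E°(Fe³⁺/Fe²⁺) > E°(I₂/I⁻), Fe³⁺/Fe²⁺ serves as the cathode.
E°cell = +0.779 − (+0.535) = +0.244 V, with n = 2 electrons transferred.
Balancing gives 2 Fe^3+(aq) + 2 I^-(aq) → 2 Fe^2+(aq) + I2(s); hence Q = [Fe^2+(aq)]^2 / ([Fe^3+(aq)]^2·[I^-(aq)]^2) = 0.000303 (log Q = −3.518).
E = E° − (0.0571/n)·log Q = +0.244 − (0.0571/2)(−3.518) = +0.34 V.

+0.34 V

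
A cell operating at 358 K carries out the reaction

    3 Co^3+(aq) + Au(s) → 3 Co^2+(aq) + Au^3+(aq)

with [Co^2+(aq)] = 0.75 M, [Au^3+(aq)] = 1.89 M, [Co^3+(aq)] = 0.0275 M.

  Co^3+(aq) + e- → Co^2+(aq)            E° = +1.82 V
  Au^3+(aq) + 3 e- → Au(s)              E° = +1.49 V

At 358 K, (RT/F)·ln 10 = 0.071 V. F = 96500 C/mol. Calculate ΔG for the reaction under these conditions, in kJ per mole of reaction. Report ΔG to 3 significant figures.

−64.1 kJ/mol

The standard cell potential is +1.82 − (+1.49) = +0.33 V, with n = 3 electrons in the balanced equation.
Q = ([Co^2+(aq)]^3·[Au^3+(aq)]) / [Co^3+(aq)]^3 = 3.83×10^4, so log Q = 4.584 and E = +0.33 − (0.071/3)(4.584) = +0.2215 V.
Then ΔG = −nFE = −3 × 96500 × +0.2215 J/mol = −64.1 kJ/mol.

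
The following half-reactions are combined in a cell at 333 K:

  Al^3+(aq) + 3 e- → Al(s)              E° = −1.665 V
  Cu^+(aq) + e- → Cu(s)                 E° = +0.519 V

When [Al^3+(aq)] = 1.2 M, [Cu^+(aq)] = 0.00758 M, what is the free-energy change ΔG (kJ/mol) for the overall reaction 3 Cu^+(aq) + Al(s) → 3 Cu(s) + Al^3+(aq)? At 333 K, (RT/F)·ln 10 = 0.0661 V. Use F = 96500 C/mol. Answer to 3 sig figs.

The standard cell potential is +0.519 − (−1.665) = +2.184 V, with n = 3 electrons in the balanced equation.
Here Q = [Al^3+(aq)] / [Cu^+(aq)]^3 = 2.76×10^6 (log Q = 6.440), giving E = +2.184 − (0.0661/3)·(6.440) = +2.0421 V.
ΔG = −nFE = −(3)(96500)(+2.0421) J/mol = −591 kJ/mol.

−591 kJ/mol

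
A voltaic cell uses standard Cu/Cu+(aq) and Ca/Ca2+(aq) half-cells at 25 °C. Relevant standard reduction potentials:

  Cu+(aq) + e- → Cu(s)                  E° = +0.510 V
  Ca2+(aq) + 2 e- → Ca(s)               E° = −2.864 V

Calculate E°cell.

+3.374 V

The Cu⁺/Cu couple has the higher E°, so Cu ion is reduced (cathode) and Ca is oxidized (anode).
E°cell = E°(cathode) − E°(anode) = +0.510 − (−2.864) = +3.374 V.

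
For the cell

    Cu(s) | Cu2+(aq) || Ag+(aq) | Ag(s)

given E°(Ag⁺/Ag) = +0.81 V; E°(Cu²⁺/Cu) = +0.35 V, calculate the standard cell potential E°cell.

+0.46 V

By convention the left-hand electrode in cell notation is the anode (oxidation) and the right-hand electrode is the cathode (reduction).
E°cell = E°(right) − E°(left) = +0.81 − (+0.35) = +0.46 V.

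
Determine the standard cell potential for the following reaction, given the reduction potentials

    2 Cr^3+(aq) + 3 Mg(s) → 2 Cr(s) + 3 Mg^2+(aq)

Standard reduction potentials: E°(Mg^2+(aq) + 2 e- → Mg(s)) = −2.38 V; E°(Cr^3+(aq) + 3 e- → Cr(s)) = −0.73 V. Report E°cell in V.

In the reaction as written, Cr^3+(aq) is reduced (cathode) and Mg^2+(aq) is produced by oxidation at the anode.
E°cell = E°(cathode) − E°(anode) = −0.73 − (−2.38) = +1.65 V.

+1.65 V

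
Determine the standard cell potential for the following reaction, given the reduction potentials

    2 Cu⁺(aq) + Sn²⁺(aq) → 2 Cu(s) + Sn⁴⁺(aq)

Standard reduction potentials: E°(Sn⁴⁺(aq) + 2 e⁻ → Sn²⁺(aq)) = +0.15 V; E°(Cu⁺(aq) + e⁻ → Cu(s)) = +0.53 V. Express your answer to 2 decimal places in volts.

+0.38 V

Cu⁺(aq) gains electrons, so the Cu⁺/Cu couple is the cathode; the Sn⁴⁺/Sn²⁺ couple is the anode.
E°cell = E°(cathode) − E°(anode) = +0.53 − (+0.15) = +0.38 V.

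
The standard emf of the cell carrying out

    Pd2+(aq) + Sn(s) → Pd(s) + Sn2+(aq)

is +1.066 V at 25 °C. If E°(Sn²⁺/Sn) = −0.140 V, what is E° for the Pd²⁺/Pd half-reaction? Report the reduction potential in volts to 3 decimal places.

+0.926 V

In the reaction as written the Pd²⁺/Pd couple is reduced (cathode) and Sn²⁺/Sn is oxidized (anode), so E°cell = E°(Pd²⁺/Pd) − E°(Sn²⁺/Sn).
E°(Pd²⁺/Pd) = E°cell + E°(anode) = +1.066 + (−0.140) = +0.926 V.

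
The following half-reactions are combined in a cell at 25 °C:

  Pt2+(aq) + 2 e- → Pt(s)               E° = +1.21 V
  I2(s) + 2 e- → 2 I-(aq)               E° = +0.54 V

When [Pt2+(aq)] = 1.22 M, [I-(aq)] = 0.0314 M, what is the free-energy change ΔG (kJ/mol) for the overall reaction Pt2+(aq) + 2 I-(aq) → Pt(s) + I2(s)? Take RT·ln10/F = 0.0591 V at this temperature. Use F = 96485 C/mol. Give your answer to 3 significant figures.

−113 kJ/mol

E°cell = +1.21 − (+0.54) = +0.67 V; the balanced reaction transfers n = 2 electrons.
The reaction quotient is 1 / ([Pt2+(aq)]·[I-(aq)]^2) = 831; by Nernst, E = +0.67 − (0.0591/2)(2.920) = +0.5837 V.
Then ΔG = −nFE = −2 × 96485 × +0.5837 J/mol = −113 kJ/mol.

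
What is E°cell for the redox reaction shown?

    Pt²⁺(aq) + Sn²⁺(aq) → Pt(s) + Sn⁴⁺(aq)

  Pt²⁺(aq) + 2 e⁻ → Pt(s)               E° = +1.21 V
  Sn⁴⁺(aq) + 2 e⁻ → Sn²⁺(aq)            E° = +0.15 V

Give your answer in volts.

In the reaction as written, Pt²⁺(aq) is reduced (cathode) and Sn⁴⁺(aq) is produced by oxidation at the anode.
E°cell = E°(cathode) − E°(anode) = +1.21 − (+0.15) = +1.06 V.

+1.06 V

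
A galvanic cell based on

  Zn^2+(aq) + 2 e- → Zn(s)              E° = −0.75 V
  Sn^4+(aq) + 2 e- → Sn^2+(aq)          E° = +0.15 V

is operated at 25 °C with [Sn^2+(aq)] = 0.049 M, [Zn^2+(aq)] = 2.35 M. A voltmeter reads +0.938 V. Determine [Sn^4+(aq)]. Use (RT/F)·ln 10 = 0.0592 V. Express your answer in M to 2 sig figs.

2.2 M

With Sn⁴⁺/Sn²⁺ at the cathode and Zn²⁺/Zn at the anode, E°cell = +0.15 − (−0.75) = +0.90 V (n = 2).
Rearranging E = E° − (0.0592/n)·log Q gives log Q = 2(+0.90 − (+0.938))/0.0592 = −1.284.
Balancing electrons gives Sn^4+(aq) + Zn(s) → Sn^2+(aq) + Zn^2+(aq); thus Q = ([Sn^2+(aq)]·[Zn^2+(aq)]) / [Sn^4+(aq)].
Substituting the known concentrations and solving, log [Sn^4+(aq)] = 0.345 and [Sn^4+(aq)] = 2.2 M.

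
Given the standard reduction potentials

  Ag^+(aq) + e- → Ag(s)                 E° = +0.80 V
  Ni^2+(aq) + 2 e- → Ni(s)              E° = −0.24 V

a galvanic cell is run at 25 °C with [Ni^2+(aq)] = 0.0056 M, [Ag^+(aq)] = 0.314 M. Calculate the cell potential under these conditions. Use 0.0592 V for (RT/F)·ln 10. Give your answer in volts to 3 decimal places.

+1.077 V

Ag⁺/Ag is reduced (cathode, E° = +0.80 V) and Ni²⁺/Ni is oxidized (anode).
E°cell = E°cat − E°an = +0.80 − (−0.24) = +1.04 V; n = 2.
The balanced reaction is 2 Ag^+(aq) + Ni(s) → 2 Ag(s) + Ni^2+(aq), so Q = [Ni^2+(aq)] / [Ag^+(aq)]^2 = 0.0568 and log Q = −1.246.
E = E° − (0.0592/n)·log Q = +1.04 − (0.0592/2)(−1.246) = +1.077 V.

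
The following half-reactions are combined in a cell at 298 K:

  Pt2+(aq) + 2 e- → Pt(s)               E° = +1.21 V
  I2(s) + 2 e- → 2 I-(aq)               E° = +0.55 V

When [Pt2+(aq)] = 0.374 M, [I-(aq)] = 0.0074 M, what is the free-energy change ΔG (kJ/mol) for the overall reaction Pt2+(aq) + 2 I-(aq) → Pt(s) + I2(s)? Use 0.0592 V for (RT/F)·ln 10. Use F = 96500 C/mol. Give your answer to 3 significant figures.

With Pt²⁺/Pt reduced at the cathode, E°cell = +1.21 − (+0.55) = +0.66 V and n = 2.
Here Q = 1 / ([Pt2+(aq)]·[I-(aq)]^2) = 4.88×10^4 (log Q = 4.689), giving E = +0.66 − (0.0592/2)·(4.689) = +0.5212 V.
ΔG = −nFE = −(2)(96500)(+0.5212) J/mol = −101 kJ/mol.

−101 kJ/mol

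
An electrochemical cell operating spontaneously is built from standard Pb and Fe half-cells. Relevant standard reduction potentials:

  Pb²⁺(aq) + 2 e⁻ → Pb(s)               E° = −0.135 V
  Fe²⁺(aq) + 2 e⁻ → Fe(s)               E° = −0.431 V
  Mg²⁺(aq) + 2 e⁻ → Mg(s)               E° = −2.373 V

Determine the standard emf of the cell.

+0.296 V

The Pb²⁺/Pb couple has the higher E°, so Pb ion is reduced (cathode) and Fe is oxidized (anode).
E°cell = E°(cathode) − E°(anode) = −0.135 − (−0.431) = +0.296 V.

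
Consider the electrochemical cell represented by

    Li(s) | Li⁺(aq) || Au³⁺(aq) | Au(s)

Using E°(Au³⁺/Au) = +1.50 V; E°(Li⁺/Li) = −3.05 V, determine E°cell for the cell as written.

+4.55 V

By convention the left-hand electrode in cell notation is the anode (oxidation) and the right-hand electrode is the cathode (reduction).
E°cell = E°(right) − E°(left) = +1.50 − (−3.05) = +4.55 V.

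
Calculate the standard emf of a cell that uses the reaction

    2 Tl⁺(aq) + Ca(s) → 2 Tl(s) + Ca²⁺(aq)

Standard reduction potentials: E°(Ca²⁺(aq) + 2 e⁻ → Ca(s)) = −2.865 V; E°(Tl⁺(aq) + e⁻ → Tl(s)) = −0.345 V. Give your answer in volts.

+2.520 V

In the reaction as written, Tl⁺(aq) is reduced (cathode) and Ca²⁺(aq) is produced by oxidation at the anode.
E°cell = E°(cathode) − E°(anode) = −0.345 − (−2.865) = +2.520 V.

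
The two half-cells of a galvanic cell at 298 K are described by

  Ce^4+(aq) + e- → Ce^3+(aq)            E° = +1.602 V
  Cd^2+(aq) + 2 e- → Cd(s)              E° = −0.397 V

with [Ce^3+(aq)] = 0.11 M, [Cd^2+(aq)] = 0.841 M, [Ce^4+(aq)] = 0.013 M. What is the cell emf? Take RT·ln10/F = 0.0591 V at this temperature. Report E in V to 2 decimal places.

+1.95 V

The Ce⁴⁺/Ce³⁺ couple has the more positive E°, so it is the cathode; Cd²⁺/Cd is the anode.
The standard potential is +1.602 − (−0.397) = +1.999 V and the balanced reaction transfers n = 2 electrons.
Balancing gives 2 Ce^4+(aq) + Cd(s) → 2 Ce^3+(aq) + Cd^2+(aq); hence Q = ([Ce^3+(aq)]^2·[Cd^2+(aq)]) / [Ce^4+(aq)]^2 = 60.2 (log Q = 1.780).
Applying E = E° − (RT ln10/nF)·log Q gives +1.999 − (0.0591/2)(1.780) = +1.95 V.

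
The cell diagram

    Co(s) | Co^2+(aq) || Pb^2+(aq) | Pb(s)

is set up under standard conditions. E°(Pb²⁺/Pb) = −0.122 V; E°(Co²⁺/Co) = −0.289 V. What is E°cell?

By convention the left-hand electrode in cell notation is the anode (oxidation) and the right-hand electrode is the cathode (reduction).
E°cell = E°(right) − E°(left) = −0.122 − (−0.289) = +0.167 V.

+0.167 V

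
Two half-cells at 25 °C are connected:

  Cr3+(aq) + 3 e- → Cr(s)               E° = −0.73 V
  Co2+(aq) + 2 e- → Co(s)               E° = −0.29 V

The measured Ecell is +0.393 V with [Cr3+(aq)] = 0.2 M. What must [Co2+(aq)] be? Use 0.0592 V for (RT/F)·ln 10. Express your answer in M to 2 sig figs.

0.0088 M

The Co²⁺/Co couple has the larger reduction potential, so it is the cathode: E°cell = −0.29 − (−0.73) = +0.44 V and n = 6.
Since E = E° − (0.0592/n)·log Q, log Q = n(E° − E)/0.0592 = 4.764.
Balancing electrons gives 3 Co2+(aq) + 2 Cr(s) → 3 Co(s) + 2 Cr3+(aq); thus Q = [Cr3+(aq)]^2 / [Co2+(aq)]^3.
Isolating [Co2+(aq)] in Q = 10^{4.764} yields log [Co2+(aq)] = −2.054, i.e. 0.0088 M.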